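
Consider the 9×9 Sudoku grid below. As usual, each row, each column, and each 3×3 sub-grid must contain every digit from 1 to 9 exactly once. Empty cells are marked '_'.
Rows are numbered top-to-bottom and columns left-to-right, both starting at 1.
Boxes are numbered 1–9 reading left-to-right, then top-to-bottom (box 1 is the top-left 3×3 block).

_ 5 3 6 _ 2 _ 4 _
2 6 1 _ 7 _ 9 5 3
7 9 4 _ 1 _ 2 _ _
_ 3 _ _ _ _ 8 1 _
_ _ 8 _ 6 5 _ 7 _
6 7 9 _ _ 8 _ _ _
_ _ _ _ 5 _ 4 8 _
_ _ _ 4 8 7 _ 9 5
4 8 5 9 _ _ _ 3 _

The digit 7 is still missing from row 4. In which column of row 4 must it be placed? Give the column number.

4

Consider where 7 can go in row 4.
R4C1 is out (column 1 already has a 7).
R4C3 is out (box 4 already has a 7).
R4C5 is out (column 5 already has a 7).
R4C6 is out (column 6 already has a 7).
R4C9 is out (box 6 already has a 7).
So the only cell in row 4 that can hold 7 is R4C4.
That is column 4.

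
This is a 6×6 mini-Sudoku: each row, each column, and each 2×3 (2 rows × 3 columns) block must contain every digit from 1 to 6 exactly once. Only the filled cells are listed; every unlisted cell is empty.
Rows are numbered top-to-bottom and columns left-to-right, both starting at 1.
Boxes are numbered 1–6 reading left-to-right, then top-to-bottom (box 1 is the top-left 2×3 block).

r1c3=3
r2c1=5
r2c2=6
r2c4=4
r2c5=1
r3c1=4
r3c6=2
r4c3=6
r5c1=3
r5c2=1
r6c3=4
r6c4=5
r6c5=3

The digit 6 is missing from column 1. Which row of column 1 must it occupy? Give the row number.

6

Consider where 6 can go in column 1.
r1c1 is out (box 1 already has a 6).
r4c1 is out (row 4 already has a 6).
So the only cell in column 1 that can hold 6 is r6c1.
That is row 6.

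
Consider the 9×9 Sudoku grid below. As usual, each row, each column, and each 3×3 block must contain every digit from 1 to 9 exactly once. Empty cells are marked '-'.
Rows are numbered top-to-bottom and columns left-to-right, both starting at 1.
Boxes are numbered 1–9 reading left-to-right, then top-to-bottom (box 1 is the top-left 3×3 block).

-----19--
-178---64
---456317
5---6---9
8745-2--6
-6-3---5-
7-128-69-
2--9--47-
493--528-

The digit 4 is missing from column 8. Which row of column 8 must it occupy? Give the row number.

4

Consider where 4 can go in column 8.
r1c8 is out (box 3 already has a 4).
r5c8 is out (row 5 already has a 4).
So the only cell in column 8 that can hold 4 is r4c8.
That is row 4.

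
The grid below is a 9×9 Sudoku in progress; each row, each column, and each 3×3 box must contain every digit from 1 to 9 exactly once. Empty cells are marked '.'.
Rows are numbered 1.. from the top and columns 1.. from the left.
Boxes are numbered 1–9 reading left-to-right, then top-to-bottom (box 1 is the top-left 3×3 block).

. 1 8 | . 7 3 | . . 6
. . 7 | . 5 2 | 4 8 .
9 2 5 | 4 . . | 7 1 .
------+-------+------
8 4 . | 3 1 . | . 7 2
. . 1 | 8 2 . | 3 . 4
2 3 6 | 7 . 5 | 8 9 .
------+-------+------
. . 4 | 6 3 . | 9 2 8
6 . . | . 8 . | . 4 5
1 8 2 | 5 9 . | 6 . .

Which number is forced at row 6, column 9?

1

Row 6 already contains {2, 3, 5, 6, 7, 8, 9}.
Column 9 already contains {2, 4, 5, 6, 8}.
Its 3×3 block (box 6) already contains {2, 3, 4, 7, 8, 9}.
The only value from 1–9 not eliminated is 1, so row 6, column 9 = 1.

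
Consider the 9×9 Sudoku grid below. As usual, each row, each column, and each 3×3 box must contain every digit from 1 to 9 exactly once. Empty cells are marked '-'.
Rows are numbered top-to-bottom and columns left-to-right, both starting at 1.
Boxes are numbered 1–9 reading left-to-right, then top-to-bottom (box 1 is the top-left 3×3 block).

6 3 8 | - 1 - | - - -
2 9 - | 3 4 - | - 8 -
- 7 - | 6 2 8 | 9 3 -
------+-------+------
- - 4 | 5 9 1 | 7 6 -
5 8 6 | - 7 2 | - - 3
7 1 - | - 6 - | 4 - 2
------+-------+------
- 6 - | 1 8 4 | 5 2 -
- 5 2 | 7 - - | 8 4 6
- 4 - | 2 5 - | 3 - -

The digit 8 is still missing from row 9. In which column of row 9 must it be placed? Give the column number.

1

Consider where 8 can go in row 9.
R9C3 is out (column 3 already has a 8).
R9C6 is out (column 6 already has a 8).
R9C8 is out (column 8 already has a 8).
R9C9 is out (box 9 already has a 8).
So the only cell in row 9 that can hold 8 is R9C1.
That is column 1.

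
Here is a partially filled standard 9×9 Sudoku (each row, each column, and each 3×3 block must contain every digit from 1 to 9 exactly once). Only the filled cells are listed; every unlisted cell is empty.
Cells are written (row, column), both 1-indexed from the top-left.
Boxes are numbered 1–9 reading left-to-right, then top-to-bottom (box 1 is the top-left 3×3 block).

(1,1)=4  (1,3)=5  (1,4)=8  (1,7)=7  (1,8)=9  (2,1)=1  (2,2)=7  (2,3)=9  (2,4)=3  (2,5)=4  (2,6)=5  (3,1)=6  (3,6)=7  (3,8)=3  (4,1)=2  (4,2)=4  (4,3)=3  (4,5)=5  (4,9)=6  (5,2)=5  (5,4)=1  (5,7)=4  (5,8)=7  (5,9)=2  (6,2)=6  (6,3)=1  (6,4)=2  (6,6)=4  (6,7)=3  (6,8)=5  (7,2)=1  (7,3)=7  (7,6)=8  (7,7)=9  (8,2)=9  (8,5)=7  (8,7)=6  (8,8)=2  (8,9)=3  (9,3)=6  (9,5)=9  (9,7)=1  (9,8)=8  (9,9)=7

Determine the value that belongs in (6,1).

Cell (6,1) itself could take any of {7, 8, 9} by direct elimination.
Consider where 7 can go in box 4.
(5,1) is out (row 5 already has a 7).
(5,3) is out (row 5 already has a 7).
So the only cell in box 4 that can hold 7 is (6,1).
Therefore (6,1) = 7.

7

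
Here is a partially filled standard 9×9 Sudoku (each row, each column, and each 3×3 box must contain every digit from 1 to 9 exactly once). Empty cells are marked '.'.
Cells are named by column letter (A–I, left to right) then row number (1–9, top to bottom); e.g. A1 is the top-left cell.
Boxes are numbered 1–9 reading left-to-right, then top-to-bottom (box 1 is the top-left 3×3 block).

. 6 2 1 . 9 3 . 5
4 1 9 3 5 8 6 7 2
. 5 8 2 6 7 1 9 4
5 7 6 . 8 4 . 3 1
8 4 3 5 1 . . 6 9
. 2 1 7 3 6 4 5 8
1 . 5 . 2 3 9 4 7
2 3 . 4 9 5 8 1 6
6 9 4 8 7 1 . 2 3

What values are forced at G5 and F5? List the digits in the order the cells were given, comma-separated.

7,2

For G5:
  Consider where 7 can go in box 6.
  G4 is out (row 4 already has a 7).
  So the only cell in box 6 that can hold 7 is G5.
  So G5 = 7.
For F5:
  Row 5 already contains {1, 3, 4, 5, 6, 8, 9}.
  Column F already contains {1, 3, 4, 5, 6, 7, 8, 9}.
  Its 3×3 block (box 5) already contains {1, 3, 4, 5, 6, 7, 8}.
  The only value from 1–9 not eliminated is 2, so F5 = 2.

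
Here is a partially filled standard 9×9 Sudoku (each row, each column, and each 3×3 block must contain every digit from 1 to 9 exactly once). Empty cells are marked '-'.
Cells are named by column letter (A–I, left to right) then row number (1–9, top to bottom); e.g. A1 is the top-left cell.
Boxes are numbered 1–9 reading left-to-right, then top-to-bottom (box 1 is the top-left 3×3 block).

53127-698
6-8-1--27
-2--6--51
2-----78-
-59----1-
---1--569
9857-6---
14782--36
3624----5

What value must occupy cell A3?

7

Cell A3 itself could take any of {4, 7} by direct elimination.
Consider where 7 can go in row 3.
C3 is out (column C already has a 7).
D3 is out (column D already has a 7).
F3 is out (box 2 already has a 7).
G3 is out (column G already has a 7).
So the only cell in row 3 that can hold 7 is A3.
Therefore A3 = 7.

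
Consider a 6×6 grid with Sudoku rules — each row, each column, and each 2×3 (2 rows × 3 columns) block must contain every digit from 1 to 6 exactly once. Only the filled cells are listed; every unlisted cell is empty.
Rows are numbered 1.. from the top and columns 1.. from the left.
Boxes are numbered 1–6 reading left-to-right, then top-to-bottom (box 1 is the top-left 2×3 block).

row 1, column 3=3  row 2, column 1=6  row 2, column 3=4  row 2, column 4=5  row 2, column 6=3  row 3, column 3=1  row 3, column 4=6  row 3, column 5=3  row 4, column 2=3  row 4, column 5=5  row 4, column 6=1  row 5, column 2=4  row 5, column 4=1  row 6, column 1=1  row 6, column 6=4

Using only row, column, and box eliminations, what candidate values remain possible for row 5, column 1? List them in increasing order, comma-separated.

2,3,5

Row 5 already contains {1, 4}.
Column 1 already contains {1, 6}.
Its 2×3 block (box 5) already contains {1, 4}.
Removing those from 1–6 leaves {2, 3, 5} as the candidates for row 5, column 1.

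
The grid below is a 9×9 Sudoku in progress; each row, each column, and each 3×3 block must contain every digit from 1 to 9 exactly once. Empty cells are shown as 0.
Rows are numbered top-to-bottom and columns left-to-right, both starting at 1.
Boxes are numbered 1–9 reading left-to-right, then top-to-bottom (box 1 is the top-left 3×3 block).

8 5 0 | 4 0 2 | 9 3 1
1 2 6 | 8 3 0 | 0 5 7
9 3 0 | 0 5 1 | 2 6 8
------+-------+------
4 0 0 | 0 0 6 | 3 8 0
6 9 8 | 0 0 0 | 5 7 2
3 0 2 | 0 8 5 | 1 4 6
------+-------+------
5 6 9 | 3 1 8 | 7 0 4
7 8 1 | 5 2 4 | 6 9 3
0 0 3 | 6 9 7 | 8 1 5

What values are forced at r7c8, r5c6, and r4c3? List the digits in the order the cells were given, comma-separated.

For r7c8:
  Row 7 already contains {1, 3, 4, 5, 6, 7, 8, 9}.
  Column 8 already contains {1, 3, 4, 5, 6, 7, 8, 9}.
  Its 3×3 block (box 9) already contains {1, 3, 4, 5, 6, 7, 8, 9}.
  The only value from 1–9 not eliminated is 2, so r7c8 = 2.
For r5c6:
  Row 5 already contains {2, 5, 6, 7, 8, 9}.
  Column 6 already contains {1, 2, 4, 5, 6, 7, 8}.
  Its 3×3 block (box 5) already contains {5, 6, 8}.
  The only value from 1–9 not eliminated is 3, so r5c6 = 3.
For r4c3:
  Consider where 5 can go in column 3.
  r1c3 is out (row 1 already has a 5).
  r3c3 is out (row 3 already has a 5).
  So the only cell in column 3 that can hold 5 is r4c3.
  So r4c3 = 5.

2,3,5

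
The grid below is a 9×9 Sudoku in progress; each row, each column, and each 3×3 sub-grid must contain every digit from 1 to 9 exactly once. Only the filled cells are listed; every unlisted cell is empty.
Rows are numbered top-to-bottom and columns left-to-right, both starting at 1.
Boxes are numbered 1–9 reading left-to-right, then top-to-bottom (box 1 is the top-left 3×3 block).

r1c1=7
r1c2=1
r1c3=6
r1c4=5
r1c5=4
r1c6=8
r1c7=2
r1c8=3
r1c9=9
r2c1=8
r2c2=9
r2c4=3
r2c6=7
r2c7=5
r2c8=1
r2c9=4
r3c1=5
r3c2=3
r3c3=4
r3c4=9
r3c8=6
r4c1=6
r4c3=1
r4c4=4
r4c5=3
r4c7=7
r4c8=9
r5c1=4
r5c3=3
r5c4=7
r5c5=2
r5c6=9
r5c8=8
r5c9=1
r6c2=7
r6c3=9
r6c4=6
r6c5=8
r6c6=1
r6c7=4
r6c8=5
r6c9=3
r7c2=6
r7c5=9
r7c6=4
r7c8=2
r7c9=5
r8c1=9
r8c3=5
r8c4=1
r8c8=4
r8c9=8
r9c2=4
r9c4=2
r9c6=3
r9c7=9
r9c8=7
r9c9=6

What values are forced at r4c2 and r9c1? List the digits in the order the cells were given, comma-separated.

8,1

For r4c2:
  Consider where 8 can go in box 4.
  r5c2 is out (row 5 already has a 8).
  r6c1 is out (row 6 already has a 8).
  So the only cell in box 4 that can hold 8 is r4c2.
  So r4c2 = 8.
For r9c1:
  Row 9 already contains {2, 3, 4, 6, 7, 9}.
  Column 1 already contains {4, 5, 6, 7, 8, 9}.
  Its 3×3 block (box 7) already contains {4, 5, 6, 9}.
  The only value from 1–9 not eliminated is 1, so r9c1 = 1.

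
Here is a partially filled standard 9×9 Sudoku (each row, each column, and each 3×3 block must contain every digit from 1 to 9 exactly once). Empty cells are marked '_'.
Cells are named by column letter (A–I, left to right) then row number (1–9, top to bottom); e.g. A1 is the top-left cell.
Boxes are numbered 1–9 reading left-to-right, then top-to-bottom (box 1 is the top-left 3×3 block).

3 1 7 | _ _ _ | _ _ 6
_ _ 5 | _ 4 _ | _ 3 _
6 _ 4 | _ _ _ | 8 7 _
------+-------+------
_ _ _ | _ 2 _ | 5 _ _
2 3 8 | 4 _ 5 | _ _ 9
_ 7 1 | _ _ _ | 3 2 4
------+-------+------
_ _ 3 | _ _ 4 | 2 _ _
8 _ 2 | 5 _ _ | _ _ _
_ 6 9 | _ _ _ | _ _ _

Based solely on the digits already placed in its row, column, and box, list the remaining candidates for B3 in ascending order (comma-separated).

Row 3 already contains {4, 6, 7, 8}.
Column B already contains {1, 3, 6, 7}.
Its 3×3 block (box 1) already contains {1, 3, 4, 5, 6, 7}.
Removing those from 1–9 leaves {2, 9} as the candidates for B3.

2,9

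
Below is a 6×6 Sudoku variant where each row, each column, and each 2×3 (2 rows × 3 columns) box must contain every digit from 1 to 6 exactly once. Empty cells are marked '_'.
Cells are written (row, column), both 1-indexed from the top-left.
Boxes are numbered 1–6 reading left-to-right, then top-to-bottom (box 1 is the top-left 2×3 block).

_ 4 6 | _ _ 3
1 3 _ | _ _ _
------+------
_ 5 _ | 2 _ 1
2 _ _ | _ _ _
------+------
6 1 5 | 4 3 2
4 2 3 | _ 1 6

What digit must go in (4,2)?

Row 4 already contains {2}.
Column 2 already contains {1, 2, 3, 4, 5}.
Its 2×3 block (box 3) already contains {2, 5}.
The only value from 1–6 not eliminated is 6, so (4,2) = 6.

6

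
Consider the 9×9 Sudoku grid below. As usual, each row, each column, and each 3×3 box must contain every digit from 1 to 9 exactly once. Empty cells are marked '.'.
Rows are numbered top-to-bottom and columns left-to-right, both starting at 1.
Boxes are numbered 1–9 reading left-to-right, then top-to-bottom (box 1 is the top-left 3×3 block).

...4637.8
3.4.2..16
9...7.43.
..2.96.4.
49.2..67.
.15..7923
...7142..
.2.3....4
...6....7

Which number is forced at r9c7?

3

Cell r9c7 itself could take any of {1, 3, 5, 8} by direct elimination.
Consider where 3 can go in box 9.
r7c8 is out (column 8 already has a 3).
r7c9 is out (column 9 already has a 3).
r8c7 is out (row 8 already has a 3).
r8c8 is out (row 8 already has a 3).
r9c8 is out (column 8 already has a 3).
So the only cell in box 9 that can hold 3 is r9c7.
Therefore r9c7 = 3.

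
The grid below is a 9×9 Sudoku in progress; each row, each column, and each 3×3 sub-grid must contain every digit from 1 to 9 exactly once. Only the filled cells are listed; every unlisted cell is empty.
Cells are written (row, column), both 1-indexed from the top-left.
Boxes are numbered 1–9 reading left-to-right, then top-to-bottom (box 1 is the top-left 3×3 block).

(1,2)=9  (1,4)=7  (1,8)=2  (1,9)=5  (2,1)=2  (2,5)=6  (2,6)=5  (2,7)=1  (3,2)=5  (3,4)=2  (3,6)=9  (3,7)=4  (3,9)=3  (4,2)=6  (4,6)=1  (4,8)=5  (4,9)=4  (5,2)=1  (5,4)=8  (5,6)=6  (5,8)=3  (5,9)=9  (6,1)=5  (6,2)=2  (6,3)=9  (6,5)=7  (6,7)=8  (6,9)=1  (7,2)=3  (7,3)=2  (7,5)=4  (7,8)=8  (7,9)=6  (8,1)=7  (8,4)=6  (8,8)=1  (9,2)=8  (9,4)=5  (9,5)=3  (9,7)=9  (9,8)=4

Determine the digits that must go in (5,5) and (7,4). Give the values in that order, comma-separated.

For (5,5):
  Consider where 5 can go in row 5.
  (5,1) is out (column 1 already has a 5).
  (5,3) is out (box 4 already has a 5).
  (5,7) is out (box 6 already has a 5).
  So the only cell in row 5 that can hold 5 is (5,5).
  So (5,5) = 5.
For (7,4):
  Consider where 1 can go in box 8.
  (7,6) is out (column 6 already has a 1).
  (8,5) is out (row 8 already has a 1).
  (8,6) is out (row 8 already has a 1).
  (9,6) is out (column 6 already has a 1).
  So the only cell in box 8 that can hold 1 is (7,4).
  So (7,4) = 1.

5,1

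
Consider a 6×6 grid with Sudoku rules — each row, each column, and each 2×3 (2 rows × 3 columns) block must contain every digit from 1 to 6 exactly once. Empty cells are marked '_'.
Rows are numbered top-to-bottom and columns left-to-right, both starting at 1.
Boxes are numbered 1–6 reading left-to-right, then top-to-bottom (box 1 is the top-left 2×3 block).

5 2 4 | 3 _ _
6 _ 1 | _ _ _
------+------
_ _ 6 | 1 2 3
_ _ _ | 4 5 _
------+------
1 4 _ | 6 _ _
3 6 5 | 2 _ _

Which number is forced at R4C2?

1

Cell R4C2 itself could take any of {1, 3} by direct elimination.
Consider where 1 can go in row 4.
R4C1 is out (column 1 already has a 1).
R4C3 is out (column 3 already has a 1).
R4C6 is out (box 4 already has a 1).
So the only cell in row 4 that can hold 1 is R4C2.
Therefore R4C2 = 1.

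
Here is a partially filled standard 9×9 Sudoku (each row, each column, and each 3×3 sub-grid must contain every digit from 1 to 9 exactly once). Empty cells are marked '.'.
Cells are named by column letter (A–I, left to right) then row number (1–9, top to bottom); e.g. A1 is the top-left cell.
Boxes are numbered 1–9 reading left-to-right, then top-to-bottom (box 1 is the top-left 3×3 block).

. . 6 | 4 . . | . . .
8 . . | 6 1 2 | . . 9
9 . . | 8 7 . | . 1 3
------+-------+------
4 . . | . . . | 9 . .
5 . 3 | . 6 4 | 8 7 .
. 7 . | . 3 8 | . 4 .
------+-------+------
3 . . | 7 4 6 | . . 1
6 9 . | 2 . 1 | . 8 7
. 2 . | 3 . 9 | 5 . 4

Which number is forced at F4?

Cell F4 itself could take any of {5, 7} by direct elimination.
Consider where 7 can go in row 4.
B4 is out (column B already has a 7). C4 is out (box 4 already has a 7). D4 is out (column D already has a 7). E4 is out (column E already has a 7). The remaining empty cells in row 4 are similarly blocked.
So the only cell in row 4 that can hold 7 is F4.
Therefore F4 = 7.

7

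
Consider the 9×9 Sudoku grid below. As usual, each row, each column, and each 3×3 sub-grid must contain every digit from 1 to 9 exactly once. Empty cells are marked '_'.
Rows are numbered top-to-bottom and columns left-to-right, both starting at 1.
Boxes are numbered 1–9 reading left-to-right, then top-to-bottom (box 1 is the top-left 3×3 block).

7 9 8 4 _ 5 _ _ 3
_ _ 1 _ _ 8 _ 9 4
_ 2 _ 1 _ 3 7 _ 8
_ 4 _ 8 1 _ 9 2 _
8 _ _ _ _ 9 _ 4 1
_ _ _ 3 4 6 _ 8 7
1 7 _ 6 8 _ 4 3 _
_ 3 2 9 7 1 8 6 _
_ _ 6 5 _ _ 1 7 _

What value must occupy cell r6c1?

Cell r6c1 itself could take any of {2, 5, 9} by direct elimination.
Consider where 2 can go in column 1.
r2c1 is out (box 1 already has a 2).
r3c1 is out (row 3 already has a 2).
r4c1 is out (row 4 already has a 2).
r8c1 is out (row 8 already has a 2).
r9c1 is out (box 7 already has a 2).
So the only cell in column 1 that can hold 2 is r6c1.
Therefore r6c1 = 2.

2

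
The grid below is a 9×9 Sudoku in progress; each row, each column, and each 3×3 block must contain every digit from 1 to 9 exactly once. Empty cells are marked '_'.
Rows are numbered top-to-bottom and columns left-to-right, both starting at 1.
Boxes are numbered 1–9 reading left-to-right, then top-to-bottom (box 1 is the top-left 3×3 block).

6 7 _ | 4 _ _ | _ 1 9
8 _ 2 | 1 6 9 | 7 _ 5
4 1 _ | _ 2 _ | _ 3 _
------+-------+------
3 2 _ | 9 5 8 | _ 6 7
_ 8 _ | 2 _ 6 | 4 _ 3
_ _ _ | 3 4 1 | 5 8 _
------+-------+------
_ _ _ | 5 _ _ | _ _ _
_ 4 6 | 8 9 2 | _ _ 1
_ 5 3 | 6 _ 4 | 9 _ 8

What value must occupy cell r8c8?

5

Cell r8c8 itself could take any of {5, 7} by direct elimination.
Consider where 5 can go in row 8.
r8c1 is out (box 7 already has a 5).
r8c7 is out (column 7 already has a 5).
So the only cell in row 8 that can hold 5 is r8c8.
Therefore r8c8 = 5.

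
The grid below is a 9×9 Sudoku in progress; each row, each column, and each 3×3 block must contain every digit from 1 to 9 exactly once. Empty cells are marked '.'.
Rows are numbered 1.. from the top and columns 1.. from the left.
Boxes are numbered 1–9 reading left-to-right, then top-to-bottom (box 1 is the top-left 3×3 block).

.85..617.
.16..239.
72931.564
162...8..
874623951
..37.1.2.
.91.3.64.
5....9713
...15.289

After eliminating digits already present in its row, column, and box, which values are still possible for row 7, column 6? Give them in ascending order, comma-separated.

7,8

Row 7 already contains {1, 3, 4, 6, 9}.
Column 6 already contains {1, 2, 3, 6, 9}.
Its 3×3 block (box 8) already contains {1, 3, 5, 9}.
Removing those from 1–9 leaves {7, 8} as the candidates for row 7, column 6.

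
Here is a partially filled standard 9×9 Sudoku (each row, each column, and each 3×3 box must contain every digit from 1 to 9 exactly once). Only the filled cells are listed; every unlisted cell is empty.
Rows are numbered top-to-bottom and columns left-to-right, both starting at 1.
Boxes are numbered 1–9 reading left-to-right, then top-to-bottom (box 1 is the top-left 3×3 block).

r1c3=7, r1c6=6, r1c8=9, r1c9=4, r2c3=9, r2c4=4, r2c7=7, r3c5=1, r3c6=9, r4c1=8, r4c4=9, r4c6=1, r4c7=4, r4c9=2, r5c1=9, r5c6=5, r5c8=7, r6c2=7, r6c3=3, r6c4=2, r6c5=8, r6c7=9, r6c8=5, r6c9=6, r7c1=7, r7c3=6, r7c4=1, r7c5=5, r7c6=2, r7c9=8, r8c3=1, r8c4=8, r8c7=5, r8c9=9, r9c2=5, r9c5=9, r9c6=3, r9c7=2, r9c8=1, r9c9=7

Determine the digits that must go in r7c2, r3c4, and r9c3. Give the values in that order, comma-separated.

9,7,8

For r7c2:
  Consider where 9 can go in column 2.
  r1c2 is out (row 1 already has a 9). r2c2 is out (row 2 already has a 9). r3c2 is out (row 3 already has a 9). r4c2 is out (row 4 already has a 9). The remaining empty cells in column 2 are similarly blocked.
  So the only cell in column 2 that can hold 9 is r7c2.
  So r7c2 = 9.
For r3c4:
  Consider where 7 can go in column 4.
  r1c4 is out (row 1 already has a 7).
  r5c4 is out (row 5 already has a 7).
  r9c4 is out (row 9 already has a 7).
  So the only cell in column 4 that can hold 7 is r3c4.
  So r3c4 = 7.
For r9c3:
  Consider where 8 can go in box 7.
  r7c2 is out (row 7 already has a 8).
  r8c1 is out (row 8 already has a 8).
  r8c2 is out (row 8 already has a 8).
  r9c1 is out (column 1 already has a 8).
  So the only cell in box 7 that can hold 8 is r9c3.
  So r9c3 = 8.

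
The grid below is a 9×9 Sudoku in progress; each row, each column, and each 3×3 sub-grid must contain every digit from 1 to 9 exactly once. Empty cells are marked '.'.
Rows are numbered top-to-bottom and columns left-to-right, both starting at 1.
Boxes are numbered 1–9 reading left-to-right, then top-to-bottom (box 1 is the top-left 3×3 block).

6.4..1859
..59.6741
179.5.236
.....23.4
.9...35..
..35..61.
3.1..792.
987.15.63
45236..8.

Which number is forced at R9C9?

Row 9 already contains {2, 3, 4, 5, 6, 8}.
Column 9 already contains {1, 3, 4, 6, 9}.
Its 3×3 block (box 9) already contains {2, 3, 6, 8, 9}.
The only value from 1–9 not eliminated is 7, so R9C9 = 7.

7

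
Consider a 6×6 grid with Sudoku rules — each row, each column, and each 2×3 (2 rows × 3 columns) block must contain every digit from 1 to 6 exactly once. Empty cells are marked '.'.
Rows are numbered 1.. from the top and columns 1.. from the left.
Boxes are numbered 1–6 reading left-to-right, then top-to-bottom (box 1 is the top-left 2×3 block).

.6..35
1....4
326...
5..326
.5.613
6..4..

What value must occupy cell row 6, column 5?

5

Row 6 already contains {4, 6}.
Column 5 already contains {1, 2, 3}.
Its 2×3 block (box 6) already contains {1, 3, 4, 6}.
The only value from 1–6 not eliminated is 5, so row 6, column 5 = 5.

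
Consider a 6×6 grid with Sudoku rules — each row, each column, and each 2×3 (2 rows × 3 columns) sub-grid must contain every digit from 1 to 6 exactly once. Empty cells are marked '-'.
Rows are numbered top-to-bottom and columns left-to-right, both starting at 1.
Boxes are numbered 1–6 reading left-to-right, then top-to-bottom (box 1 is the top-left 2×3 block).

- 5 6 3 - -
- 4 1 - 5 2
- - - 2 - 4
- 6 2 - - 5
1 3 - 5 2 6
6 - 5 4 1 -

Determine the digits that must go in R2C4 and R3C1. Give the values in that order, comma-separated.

For R2C4:
  Row 2 already contains {1, 2, 4, 5}.
  Column 4 already contains {2, 3, 4, 5}.
  Its 2×3 block (box 2) already contains {2, 3, 5}.
  The only value from 1–6 not eliminated is 6, so R2C4 = 6.
For R3C1:
  Consider where 5 can go in box 3.
  R3C2 is out (column 2 already has a 5).
  R3C3 is out (column 3 already has a 5).
  R4C1 is out (row 4 already has a 5).
  So the only cell in box 3 that can hold 5 is R3C1.
  So R3C1 = 5.

6,5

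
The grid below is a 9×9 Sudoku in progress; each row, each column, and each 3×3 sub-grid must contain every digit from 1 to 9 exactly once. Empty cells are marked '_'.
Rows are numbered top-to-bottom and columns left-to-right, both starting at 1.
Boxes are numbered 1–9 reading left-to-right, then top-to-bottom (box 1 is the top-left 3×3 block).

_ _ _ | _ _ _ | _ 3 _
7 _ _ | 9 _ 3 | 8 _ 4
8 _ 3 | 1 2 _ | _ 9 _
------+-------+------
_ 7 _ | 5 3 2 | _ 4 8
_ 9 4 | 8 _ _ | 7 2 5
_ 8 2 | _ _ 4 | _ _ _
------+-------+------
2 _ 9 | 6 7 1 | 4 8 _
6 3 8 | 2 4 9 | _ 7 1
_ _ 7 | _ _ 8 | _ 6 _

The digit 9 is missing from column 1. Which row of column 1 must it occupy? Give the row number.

Consider where 9 can go in column 1.
r4c1 is out (box 4 already has a 9).
r5c1 is out (row 5 already has a 9).
r6c1 is out (box 4 already has a 9).
r9c1 is out (box 7 already has a 9).
So the only cell in column 1 that can hold 9 is r1c1.
That is row 1.

1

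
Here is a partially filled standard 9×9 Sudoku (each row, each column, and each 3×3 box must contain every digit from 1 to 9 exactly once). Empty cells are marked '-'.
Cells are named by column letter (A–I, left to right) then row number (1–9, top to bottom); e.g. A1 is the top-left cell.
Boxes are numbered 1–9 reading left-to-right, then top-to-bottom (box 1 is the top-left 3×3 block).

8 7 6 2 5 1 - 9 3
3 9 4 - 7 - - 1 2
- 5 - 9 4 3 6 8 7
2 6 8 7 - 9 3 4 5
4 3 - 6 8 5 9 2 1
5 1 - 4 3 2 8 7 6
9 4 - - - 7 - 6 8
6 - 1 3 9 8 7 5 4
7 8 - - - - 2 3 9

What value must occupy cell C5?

Row 5 already contains {1, 2, 3, 4, 5, 6, 8, 9}.
Column C already contains {1, 4, 6, 8}.
Its 3×3 block (box 4) already contains {1, 2, 3, 4, 5, 6, 8}.
The only value from 1–9 not eliminated is 7, so C5 = 7.

7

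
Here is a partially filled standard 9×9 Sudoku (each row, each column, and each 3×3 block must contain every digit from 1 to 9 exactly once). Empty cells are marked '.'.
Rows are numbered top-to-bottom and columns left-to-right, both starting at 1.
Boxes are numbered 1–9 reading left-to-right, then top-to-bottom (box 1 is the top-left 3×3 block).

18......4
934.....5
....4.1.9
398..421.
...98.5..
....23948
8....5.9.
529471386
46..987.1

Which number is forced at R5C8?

Cell R5C8 itself could take any of {3, 6, 7} by direct elimination.
Consider where 6 can go in box 6.
R4C9 is out (column 9 already has a 6).
R5C9 is out (column 9 already has a 6).
So the only cell in box 6 that can hold 6 is R5C8.
Therefore R5C8 = 6.

6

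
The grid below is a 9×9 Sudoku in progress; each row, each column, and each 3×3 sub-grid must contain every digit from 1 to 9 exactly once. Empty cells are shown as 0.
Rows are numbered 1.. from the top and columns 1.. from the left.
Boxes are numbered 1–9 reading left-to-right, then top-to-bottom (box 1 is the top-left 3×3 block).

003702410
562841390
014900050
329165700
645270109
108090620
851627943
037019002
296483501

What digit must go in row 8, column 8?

Cell row 8, column 8 itself could take any of {6, 8} by direct elimination.
Consider where 6 can go in box 9.
row 8, column 7 is out (column 7 already has a 6).
row 9, column 8 is out (row 9 already has a 6).
So the only cell in box 9 that can hold 6 is row 8, column 8.
Therefore row 8, column 8 = 6.

6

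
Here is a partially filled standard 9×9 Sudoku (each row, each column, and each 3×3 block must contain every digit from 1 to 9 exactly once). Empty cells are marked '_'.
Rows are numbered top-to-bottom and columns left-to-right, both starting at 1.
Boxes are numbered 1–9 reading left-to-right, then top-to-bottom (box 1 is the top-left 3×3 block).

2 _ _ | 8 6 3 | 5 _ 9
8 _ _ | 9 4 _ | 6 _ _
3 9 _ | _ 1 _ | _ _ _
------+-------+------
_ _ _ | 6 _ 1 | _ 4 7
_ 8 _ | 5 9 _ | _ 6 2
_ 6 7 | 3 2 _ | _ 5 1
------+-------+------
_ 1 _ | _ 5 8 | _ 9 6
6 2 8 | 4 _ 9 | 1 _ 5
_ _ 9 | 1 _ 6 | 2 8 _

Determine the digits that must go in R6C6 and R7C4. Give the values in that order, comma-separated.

4,2

For R6C6:
  Row 6 already contains {1, 2, 3, 5, 6, 7}.
  Column 6 already contains {1, 3, 6, 8, 9}.
  Its 3×3 block (box 5) already contains {1, 2, 3, 5, 6, 9}.
  The only value from 1–9 not eliminated is 4, so R6C6 = 4.
For R7C4:
  Consider where 2 can go in box 8.
  R8C5 is out (row 8 already has a 2).
  R9C5 is out (row 9 already has a 2).
  So the only cell in box 8 that can hold 2 is R7C4.
  So R7C4 = 2.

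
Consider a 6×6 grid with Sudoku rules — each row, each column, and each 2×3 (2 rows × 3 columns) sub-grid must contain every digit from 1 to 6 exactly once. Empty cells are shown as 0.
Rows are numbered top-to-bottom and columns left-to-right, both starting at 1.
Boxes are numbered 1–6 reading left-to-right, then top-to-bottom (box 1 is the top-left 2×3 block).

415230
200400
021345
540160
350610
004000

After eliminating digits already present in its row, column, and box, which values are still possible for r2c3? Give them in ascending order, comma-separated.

3,6

Row 2 already contains {2, 4}.
Column 3 already contains {1, 4, 5}.
Its 2×3 block (box 1) already contains {1, 2, 4, 5}.
Removing those from 1–6 leaves {3, 6} as the candidates for r2c3.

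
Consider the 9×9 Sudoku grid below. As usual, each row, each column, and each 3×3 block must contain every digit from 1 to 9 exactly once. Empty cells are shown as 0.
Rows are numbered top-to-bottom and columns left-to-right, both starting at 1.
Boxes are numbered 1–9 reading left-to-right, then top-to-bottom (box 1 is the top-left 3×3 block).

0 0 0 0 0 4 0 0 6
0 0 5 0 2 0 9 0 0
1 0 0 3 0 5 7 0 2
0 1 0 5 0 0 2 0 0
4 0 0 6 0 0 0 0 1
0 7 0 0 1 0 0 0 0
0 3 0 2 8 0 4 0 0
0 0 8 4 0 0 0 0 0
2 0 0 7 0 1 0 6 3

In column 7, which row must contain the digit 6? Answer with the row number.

6

Consider where 6 can go in column 7.
r1c7 is out (row 1 already has a 6).
r5c7 is out (row 5 already has a 6).
r8c7 is out (box 9 already has a 6).
r9c7 is out (row 9 already has a 6).
So the only cell in column 7 that can hold 6 is r6c7.
That is row 6.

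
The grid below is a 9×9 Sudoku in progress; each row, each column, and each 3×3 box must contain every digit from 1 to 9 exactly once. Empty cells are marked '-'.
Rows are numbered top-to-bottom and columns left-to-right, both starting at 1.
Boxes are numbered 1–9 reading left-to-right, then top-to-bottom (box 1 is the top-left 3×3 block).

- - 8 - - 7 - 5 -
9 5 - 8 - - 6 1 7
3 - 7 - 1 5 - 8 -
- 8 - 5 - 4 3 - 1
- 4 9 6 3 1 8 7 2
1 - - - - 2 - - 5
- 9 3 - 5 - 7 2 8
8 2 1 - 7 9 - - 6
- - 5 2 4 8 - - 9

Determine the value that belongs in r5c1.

5

Row 5 already contains {1, 2, 3, 4, 6, 7, 8, 9}.
Column 1 already contains {1, 3, 8, 9}.
Its 3×3 block (box 4) already contains {1, 4, 8, 9}.
The only value from 1–9 not eliminated is 5, so r5c1 = 5.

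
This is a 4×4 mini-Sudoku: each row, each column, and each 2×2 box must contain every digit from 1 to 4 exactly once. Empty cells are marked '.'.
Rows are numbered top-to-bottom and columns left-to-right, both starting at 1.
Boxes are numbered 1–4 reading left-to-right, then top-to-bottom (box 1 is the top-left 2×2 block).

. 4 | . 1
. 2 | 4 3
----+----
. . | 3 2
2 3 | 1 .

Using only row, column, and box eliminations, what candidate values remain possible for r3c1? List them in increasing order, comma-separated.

Row 3 already contains {2, 3}.
Column 1 already contains {2}.
Its 2×2 block (box 3) already contains {2, 3}.
Removing those from 1–4 leaves {1, 4} as the candidates for r3c1.

1,4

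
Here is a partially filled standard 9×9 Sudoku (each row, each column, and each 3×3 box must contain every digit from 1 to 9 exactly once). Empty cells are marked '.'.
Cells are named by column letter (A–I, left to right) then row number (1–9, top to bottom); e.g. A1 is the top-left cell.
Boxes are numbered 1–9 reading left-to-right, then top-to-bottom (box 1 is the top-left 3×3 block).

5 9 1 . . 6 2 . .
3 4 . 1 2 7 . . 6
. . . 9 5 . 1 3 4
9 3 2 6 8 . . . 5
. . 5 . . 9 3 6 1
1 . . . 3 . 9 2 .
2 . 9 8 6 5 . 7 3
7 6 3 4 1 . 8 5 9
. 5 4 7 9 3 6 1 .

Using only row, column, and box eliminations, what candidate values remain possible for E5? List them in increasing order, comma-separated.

4,7

Row 5 already contains {1, 3, 5, 6, 9}.
Column E already contains {1, 2, 3, 5, 6, 8, 9}.
Its 3×3 block (box 5) already contains {3, 6, 8, 9}.
Removing those from 1–9 leaves {4, 7} as the candidates for E5.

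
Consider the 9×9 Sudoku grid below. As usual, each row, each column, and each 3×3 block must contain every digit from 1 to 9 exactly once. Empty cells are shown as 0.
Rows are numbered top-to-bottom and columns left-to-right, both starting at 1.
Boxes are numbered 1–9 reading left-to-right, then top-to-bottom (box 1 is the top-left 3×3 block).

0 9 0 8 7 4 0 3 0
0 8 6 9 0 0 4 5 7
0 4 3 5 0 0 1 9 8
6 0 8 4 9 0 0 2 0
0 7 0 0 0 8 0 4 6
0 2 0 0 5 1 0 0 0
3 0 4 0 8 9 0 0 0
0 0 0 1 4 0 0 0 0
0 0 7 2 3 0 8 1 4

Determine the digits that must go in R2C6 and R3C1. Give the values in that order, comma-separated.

3,7

For R2C6:
  Consider where 3 can go in box 2.
  R2C5 is out (column 5 already has a 3).
  R3C5 is out (row 3 already has a 3).
  R3C6 is out (row 3 already has a 3).
  So the only cell in box 2 that can hold 3 is R2C6.
  So R2C6 = 3.
For R3C1:
  Consider where 7 can go in box 1.
  R1C1 is out (row 1 already has a 7).
  R1C3 is out (row 1 already has a 7).
  R2C1 is out (row 2 already has a 7).
  So the only cell in box 1 that can hold 7 is R3C1.
  So R3C1 = 7.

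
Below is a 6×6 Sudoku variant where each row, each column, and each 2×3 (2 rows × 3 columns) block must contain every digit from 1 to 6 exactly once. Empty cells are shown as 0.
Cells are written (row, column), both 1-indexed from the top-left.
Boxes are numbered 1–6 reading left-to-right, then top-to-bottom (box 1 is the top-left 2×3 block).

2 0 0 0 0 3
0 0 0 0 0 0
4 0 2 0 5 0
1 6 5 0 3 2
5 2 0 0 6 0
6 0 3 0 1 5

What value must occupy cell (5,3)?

Cell (5,3) itself could take any of {1, 4} by direct elimination.
Consider where 1 can go in row 5.
(5,4) is out (box 6 already has a 1).
(5,6) is out (box 6 already has a 1).
So the only cell in row 5 that can hold 1 is (5,3).
Therefore (5,3) = 1.

1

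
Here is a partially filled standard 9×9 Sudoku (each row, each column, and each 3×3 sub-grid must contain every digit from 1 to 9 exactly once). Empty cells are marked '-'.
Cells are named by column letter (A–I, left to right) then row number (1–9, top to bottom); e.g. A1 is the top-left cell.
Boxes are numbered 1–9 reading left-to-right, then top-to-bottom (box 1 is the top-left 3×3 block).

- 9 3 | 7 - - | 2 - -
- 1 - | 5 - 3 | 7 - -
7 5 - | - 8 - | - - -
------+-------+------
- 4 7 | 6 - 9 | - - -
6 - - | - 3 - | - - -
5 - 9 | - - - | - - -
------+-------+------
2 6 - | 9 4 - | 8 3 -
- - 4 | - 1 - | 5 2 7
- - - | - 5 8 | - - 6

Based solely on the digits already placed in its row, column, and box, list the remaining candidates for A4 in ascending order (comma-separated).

1,3,8

Row 4 already contains {4, 6, 7, 9}.
Column A already contains {2, 5, 6, 7}.
Its 3×3 block (box 4) already contains {4, 5, 6, 7, 9}.
Removing those from 1–9 leaves {1, 3, 8} as the candidates for A4.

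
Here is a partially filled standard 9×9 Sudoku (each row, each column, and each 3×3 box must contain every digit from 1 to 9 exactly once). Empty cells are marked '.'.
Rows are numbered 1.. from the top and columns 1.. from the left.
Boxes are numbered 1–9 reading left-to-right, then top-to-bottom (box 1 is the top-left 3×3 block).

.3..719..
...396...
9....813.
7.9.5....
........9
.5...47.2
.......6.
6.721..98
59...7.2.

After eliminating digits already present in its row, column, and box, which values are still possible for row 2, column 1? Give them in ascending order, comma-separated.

Row 2 already contains {3, 6, 9}.
Column 1 already contains {5, 6, 7, 9}.
Its 3×3 block (box 1) already contains {3, 9}.
Removing those from 1–9 leaves {1, 2, 4, 8} as the candidates for row 2, column 1.

1,2,4,8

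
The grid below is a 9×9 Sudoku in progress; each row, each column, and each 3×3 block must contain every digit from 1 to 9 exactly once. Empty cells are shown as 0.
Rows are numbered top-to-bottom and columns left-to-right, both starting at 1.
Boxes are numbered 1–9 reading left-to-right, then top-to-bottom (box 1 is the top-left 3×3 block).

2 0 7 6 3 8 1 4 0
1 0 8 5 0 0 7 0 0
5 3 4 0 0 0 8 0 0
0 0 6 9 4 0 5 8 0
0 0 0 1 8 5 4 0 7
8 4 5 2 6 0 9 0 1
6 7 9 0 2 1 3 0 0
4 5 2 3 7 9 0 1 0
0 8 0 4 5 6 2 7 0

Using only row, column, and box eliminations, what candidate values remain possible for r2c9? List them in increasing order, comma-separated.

2,3,6,9

Row 2 already contains {1, 5, 7, 8}.
Column 9 already contains {1, 7}.
Its 3×3 block (box 3) already contains {1, 4, 7, 8}.
Removing those from 1–9 leaves {2, 3, 6, 9} as the candidates for r2c9.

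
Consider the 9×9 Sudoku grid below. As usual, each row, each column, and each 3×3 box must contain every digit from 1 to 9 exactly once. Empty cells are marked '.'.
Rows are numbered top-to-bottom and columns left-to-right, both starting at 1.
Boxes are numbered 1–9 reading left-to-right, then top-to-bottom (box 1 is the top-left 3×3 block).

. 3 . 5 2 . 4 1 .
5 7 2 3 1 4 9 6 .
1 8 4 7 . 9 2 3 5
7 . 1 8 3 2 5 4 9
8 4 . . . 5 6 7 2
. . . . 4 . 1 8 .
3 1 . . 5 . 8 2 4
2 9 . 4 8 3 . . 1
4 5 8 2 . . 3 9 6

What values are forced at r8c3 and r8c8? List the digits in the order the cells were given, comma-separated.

For r8c3:
  Consider where 6 can go in row 8.
  r8c7 is out (column 7 already has a 6).
  r8c8 is out (column 8 already has a 6).
  So the only cell in row 8 that can hold 6 is r8c3.
  So r8c3 = 6.
For r8c8:
  Row 8 already contains {1, 2, 3, 4, 8, 9}.
  Column 8 already contains {1, 2, 3, 4, 6, 7, 8, 9}.
  Its 3×3 block (box 9) already contains {1, 2, 3, 4, 6, 8, 9}.
  The only value from 1–9 not eliminated is 5, so r8c8 = 5.

6,5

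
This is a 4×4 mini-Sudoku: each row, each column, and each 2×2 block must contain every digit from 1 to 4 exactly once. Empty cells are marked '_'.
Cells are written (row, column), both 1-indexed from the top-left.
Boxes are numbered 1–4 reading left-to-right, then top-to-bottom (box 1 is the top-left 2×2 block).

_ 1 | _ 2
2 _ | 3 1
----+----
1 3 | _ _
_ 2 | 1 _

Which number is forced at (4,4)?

3

Cell (4,4) itself could take any of {3, 4} by direct elimination.
Consider where 3 can go in column 4.
(3,4) is out (row 3 already has a 3).
So the only cell in column 4 that can hold 3 is (4,4).
Therefore (4,4) = 3.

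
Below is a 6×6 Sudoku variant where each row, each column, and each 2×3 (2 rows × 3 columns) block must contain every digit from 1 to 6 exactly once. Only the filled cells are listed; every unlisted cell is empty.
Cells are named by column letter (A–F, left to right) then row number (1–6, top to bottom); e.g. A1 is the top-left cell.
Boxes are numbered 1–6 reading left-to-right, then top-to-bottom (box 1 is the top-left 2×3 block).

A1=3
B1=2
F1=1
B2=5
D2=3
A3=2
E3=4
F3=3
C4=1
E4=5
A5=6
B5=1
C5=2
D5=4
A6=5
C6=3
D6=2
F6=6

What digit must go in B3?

6

Row 3 already contains {2, 3, 4}.
Column B already contains {1, 2, 5}.
Its 2×3 block (box 3) already contains {1, 2}.
The only value from 1–6 not eliminated is 6, so B3 = 6.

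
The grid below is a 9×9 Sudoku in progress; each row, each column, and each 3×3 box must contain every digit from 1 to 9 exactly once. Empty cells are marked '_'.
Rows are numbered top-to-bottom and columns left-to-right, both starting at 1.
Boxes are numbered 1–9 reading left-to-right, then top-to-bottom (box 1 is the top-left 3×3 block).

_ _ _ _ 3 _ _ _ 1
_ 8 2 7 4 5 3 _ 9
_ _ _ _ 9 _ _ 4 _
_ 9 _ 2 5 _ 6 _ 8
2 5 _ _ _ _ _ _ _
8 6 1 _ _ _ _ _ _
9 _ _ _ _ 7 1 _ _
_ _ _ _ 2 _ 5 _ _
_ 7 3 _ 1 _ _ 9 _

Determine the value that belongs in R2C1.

Cell R2C1 itself could take any of {1, 6} by direct elimination.
Consider where 1 can go in row 2.
R2C8 is out (box 3 already has a 1).
So the only cell in row 2 that can hold 1 is R2C1.
Therefore R2C1 = 1.

1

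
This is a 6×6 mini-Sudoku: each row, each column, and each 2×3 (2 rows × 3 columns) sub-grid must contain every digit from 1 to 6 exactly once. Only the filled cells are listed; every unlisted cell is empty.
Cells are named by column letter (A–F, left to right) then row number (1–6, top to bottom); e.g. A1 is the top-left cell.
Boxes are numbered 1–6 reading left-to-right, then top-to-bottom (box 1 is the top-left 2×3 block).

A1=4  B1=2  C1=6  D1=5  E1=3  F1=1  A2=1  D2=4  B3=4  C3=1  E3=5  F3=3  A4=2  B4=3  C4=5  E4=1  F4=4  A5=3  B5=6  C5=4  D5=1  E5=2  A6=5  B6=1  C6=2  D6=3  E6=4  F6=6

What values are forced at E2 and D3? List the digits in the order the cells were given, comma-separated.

6,2

For E2:
  Row 2 already contains {1, 4}.
  Column E already contains {1, 2, 3, 4, 5}.
  Its 2×3 block (box 2) already contains {1, 3, 4, 5}.
  The only value from 1–6 not eliminated is 6, so E2 = 6.
For D3:
  Consider where 2 can go in column D.
  D4 is out (row 4 already has a 2).
  So the only cell in column D that can hold 2 is D3.
  So D3 = 2.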